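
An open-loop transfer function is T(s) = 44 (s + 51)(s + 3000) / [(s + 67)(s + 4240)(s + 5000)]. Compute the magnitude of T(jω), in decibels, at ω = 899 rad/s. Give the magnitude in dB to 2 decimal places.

|j899 + 51| = √(899² + 51²) = 900.4
|j899 + 3000| = √(899² + 3000²) = 3132
|j899 + 67| = √(899² + 67²) = 901.5
|j899 + 4240| = √(899² + 4240²) = 4334
|j899 + 5000| = √(899² + 5000²) = 5080
|T(j899)| = 44 × 900.4 × 3132 / (901.5 × 4334 × 5080) = 0.006251
20 log₁₀(0.006251) = -44.081 dB

-44.08 dB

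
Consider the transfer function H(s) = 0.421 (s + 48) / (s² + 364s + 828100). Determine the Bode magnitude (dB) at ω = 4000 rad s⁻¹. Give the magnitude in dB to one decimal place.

|j4000 + 48| = √(4000² + 48²) = 4000
|(j4000)² + 364(j4000) + 828100| = |-1.5172e+07 + j1.456e+06| = 1.524e+07
|H(j4000)| = 0.421 × 4000 / 1.524e+07 = 0.0001105
20 log₁₀(0.0001105) = -79.13 dB

-79.1 dB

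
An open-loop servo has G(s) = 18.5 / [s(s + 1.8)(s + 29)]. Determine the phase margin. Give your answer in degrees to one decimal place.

78.4°

Gain crossover: |G(jω)| = 1 at ω ≈ 0.348 rad/s.
∠G(j0.348) = −90° − arctan(0.348/1.8) − arctan(0.348/29) ≈ -101.63°
PM = 180° + (-101.63°) = 78.37°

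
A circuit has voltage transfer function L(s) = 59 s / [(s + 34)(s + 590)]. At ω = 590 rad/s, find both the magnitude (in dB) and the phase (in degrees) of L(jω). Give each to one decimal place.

|L| = -23.0 dB, ∠L = -41.7 deg

|j590| = 590
|j590 + 34| = √(590² + 34²) = 591
|j590 + 590| = √(590² + 590²) = 834.4
|L(j590)| = 59 × 590 / (591 × 834.4) = 0.070594
20 log₁₀(0.070594) = -23.02 dB
∠(j590) = 90.00°
∠(j590 + 34) = arctan(590/34) = 86.70°
∠(j590 + 590) = arctan(590/590) = 45.00°
∠L(j590) = 90.00° − (86.70° + 45.00°) = -41.70°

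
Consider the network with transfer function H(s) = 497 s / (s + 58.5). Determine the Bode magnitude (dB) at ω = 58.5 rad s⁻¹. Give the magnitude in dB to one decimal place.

|j58.5| = 58.5
|j58.5 + 58.5| = √(58.5² + 58.5²) = 82.73
|H(j58.5)| = 497 × 58.5 / 82.73 = 351.43
20 log₁₀(351.43) = 50.92 dB

50.9 dB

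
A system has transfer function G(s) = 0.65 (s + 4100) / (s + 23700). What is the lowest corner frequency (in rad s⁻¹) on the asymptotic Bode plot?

Break frequencies occur at each pole and zero magnitude: 4100 rad s⁻¹, 23700 rad s⁻¹.
The lowest is 4100 rad s⁻¹.

4100 rad s⁻¹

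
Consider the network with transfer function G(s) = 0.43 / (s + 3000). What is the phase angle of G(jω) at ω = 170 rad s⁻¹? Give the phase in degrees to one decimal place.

∠(j170 + 3000) = arctan(170/3000) = 3.24°
∠G(j170) = −3.24° = -3.24°

-3.2°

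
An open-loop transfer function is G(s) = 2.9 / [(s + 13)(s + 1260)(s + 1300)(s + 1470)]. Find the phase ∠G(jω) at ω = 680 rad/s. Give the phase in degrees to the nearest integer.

∠(j680 + 13) = arctan(680/13) = 88.90°
∠(j680 + 1260) = arctan(680/1260) = 28.35°
∠(j680 + 1300) = arctan(680/1300) = 27.61°
∠(j680 + 1470) = arctan(680/1470) = 24.82°
∠G(j680) = − (88.90° + 28.35° + 27.61° + 24.82°) = -169.70°

-170 deg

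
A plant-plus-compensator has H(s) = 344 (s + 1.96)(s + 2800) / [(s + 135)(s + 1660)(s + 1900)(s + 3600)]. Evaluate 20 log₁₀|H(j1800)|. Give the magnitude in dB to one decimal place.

-87.1 dB

|j1800 + 1.96| = √(1800² + 1.96²) = 1800
|j1800 + 2800| = √(1800² + 2800²) = 3329
|j1800 + 135| = √(1800² + 135²) = 1805
|j1800 + 1660| = √(1800² + 1660²) = 2449
|j1800 + 1900| = √(1800² + 1900²) = 2617
|j1800 + 3600| = √(1800² + 3600²) = 4025
|H(j1800)| = 344 × 1800 × 3329 / (1805 × 2449 × 2617 × 4025) = 4.4268e-05
20 log₁₀(4.4268e-05) = -87.08 dB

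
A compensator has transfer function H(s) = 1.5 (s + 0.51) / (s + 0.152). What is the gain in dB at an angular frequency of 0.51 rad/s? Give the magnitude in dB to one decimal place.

6.2 dB

|j0.51 + 0.51| = √(0.51² + 0.51²) = 0.7212
|j0.51 + 0.152| = √(0.51² + 0.152²) = 0.5322
|H(j0.51)| = 1.5 × 0.7212 / 0.5322 = 2.033
20 log₁₀(2.033) = 6.16 dB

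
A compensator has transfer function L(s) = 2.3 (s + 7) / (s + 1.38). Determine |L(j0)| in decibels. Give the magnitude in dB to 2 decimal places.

21.34 dB

L(0) = 2.3 × 7 / 1.38 = 11.667
20 log₁₀(11.667) = 21.339 dB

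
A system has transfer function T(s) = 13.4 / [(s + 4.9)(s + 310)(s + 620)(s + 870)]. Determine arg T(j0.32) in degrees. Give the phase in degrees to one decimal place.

∠(j0.32 + 4.9) = arctan(0.32/4.9) = 3.74°
∠(j0.32 + 310) = arctan(0.32/310) = 0.06°
∠(j0.32 + 620) = arctan(0.32/620) = 0.03°
∠(j0.32 + 870) = arctan(0.32/870) = 0.02°
∠T(j0.32) = − (3.74° + 0.06° + 0.03° + 0.02°) = -3.85°

-3.8°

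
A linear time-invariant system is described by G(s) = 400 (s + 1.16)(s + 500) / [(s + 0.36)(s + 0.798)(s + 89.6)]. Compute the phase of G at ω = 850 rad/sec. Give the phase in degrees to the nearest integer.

∠(j850 + 1.16) = arctan(850/1.16) = 89.92°
∠(j850 + 500) = arctan(850/500) = 59.53°
∠(j850 + 0.36) = arctan(850/0.36) = 89.98°
∠(j850 + 0.798) = arctan(850/0.798) = 89.95°
∠(j850 + 89.6) = arctan(850/89.6) = 83.98°
∠G(j850) = 89.92° + 59.53° − (89.98° + 89.95° + 83.98°) = -114.45°

-114°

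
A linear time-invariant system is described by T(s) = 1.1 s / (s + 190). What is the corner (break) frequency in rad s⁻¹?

190 rad s⁻¹

The single real pole at s = −190 gives a corner at ω = 190 rad s⁻¹.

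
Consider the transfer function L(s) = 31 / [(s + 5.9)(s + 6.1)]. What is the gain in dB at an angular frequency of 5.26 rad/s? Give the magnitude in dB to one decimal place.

-6.3 dB

|j5.26 + 5.9| = √(5.26² + 5.9²) = 7.904
|j5.26 + 6.1| = √(5.26² + 6.1²) = 8.055
|L(j5.26)| = 31 / (7.904 × 8.055) = 0.48691
20 log₁₀(0.48691) = -6.25 dB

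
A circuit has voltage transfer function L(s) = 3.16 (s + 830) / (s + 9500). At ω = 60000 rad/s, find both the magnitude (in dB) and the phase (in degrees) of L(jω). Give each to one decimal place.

|L| = 9.9 dB, ∠L = 8.2°

|j60000 + 830| = √(60000² + 830²) = 6.001e+04
|j60000 + 9500| = √(60000² + 9500²) = 6.075e+04
|L(j60000)| = 3.16 × 6.001e+04 / 6.075e+04 = 3.1214
20 log₁₀(3.1214) = 9.89 dB
∠(j60000 + 830) = arctan(60000/830) = 89.21°
∠(j60000 + 9500) = arctan(60000/9500) = 81.00°
∠L(j60000) = 89.21° − 81.00° = 8.20°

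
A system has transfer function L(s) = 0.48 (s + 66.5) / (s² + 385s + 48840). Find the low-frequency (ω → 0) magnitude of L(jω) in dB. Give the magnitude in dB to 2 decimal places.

L(0) = 0.48 × 66.5 / 48840 = 0.00065356
20 log₁₀(0.00065356) = -63.694 dB

-63.69 dB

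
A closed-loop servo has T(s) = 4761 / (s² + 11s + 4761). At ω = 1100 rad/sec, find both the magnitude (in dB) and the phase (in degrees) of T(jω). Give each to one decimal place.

|T| = -48.1 dB, ∠T = -179.4 deg

|(j1100)² + 11(j1100) + 4761| = |-1.2052e+06 + j12100| = 1.205e+06
|T(j1100)| = 4761 / 1.205e+06 = 0.0039501
20 log₁₀(0.0039501) = -48.07 dB
∠[(j1100)² + 11(j1100) + 4761] = ∠[-1.2052e+06 + j12100] = 179.42°
∠T(j1100) = −179.42° = -179.42°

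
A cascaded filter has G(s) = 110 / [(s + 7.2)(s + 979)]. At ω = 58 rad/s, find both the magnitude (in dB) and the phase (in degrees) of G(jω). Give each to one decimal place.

|G| = -54.3 dB, ∠G = -86.3°

|j58 + 7.2| = √(58² + 7.2²) = 58.45
|j58 + 979| = √(58² + 979²) = 980.7
|G(j58)| = 110 / (58.45 × 980.7) = 0.0019191
20 log₁₀(0.0019191) = -54.34 dB
∠(j58 + 7.2) = arctan(58/7.2) = 82.92°
∠(j58 + 979) = arctan(58/979) = 3.39°
∠G(j58) = − (82.92° + 3.39°) = -86.31°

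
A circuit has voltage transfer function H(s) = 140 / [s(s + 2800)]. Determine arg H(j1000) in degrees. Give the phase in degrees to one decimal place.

∠(j1000 + 2800) = arctan(1000/2800) = 19.65°
∠(j1000) = 90.00°
∠H(j1000) = − (19.65° + 90.00°) = -109.65°

-109.7°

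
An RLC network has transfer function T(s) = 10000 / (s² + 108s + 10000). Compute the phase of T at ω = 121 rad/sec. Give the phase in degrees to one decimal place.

∠[(j121)² + 108(j121) + 10000] = ∠[-4641 + j13068] = 109.55°
∠T(j121) = −109.55° = -109.55°

-109.6°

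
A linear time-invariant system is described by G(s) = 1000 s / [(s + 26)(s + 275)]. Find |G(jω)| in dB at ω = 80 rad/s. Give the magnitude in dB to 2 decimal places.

|j80| = 80
|j80 + 26| = √(80² + 26²) = 84.12
|j80 + 275| = √(80² + 275²) = 286.4
|G(j80)| = 1000 × 80 / (84.12 × 286.4) = 3.3206
20 log₁₀(3.3206) = 10.424 dB

10.42 dB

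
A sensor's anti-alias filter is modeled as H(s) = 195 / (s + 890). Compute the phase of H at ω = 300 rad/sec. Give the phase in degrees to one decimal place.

-18.6°

∠(j300 + 890) = arctan(300/890) = 18.63°
∠H(j300) = −18.63° = -18.63°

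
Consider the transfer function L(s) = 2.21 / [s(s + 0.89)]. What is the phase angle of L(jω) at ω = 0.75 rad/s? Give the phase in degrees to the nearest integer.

∠(j0.75 + 0.89) = arctan(0.75/0.89) = 40.12°
∠(j0.75) = 90.00°
∠L(j0.75) = − (40.12° + 90.00°) = -130.12°

-130°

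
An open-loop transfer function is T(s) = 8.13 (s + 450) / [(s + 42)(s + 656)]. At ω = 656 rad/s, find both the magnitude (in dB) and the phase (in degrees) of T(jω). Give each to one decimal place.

|T| = -39.5 dB, ∠T = -75.8°

|j656 + 450| = √(656² + 450²) = 795.5
|j656 + 42| = √(656² + 42²) = 657.3
|j656 + 656| = √(656² + 656²) = 927.7
|T(j656)| = 8.13 × 795.5 / (657.3 × 927.7) = 0.010605
20 log₁₀(0.010605) = -39.49 dB
∠(j656 + 450) = arctan(656/450) = 55.55°
∠(j656 + 42) = arctan(656/42) = 86.34°
∠(j656 + 656) = arctan(656/656) = 45.00°
∠T(j656) = 55.55° − (86.34° + 45.00°) = -75.79°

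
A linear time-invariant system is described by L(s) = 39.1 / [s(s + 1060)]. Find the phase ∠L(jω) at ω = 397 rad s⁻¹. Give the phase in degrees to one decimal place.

-110.5°

∠(j397 + 1060) = arctan(397/1060) = 20.53°
∠(j397) = 90.00°
∠L(j397) = − (20.53° + 90.00°) = -110.53°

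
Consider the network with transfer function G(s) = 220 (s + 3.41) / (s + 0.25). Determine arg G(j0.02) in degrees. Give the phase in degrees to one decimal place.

-4.2°

∠(j0.02 + 3.41) = arctan(0.02/3.41) = 0.34°
∠(j0.02 + 0.25) = arctan(0.02/0.25) = 4.57°
∠G(j0.02) = 0.34° − 4.57° = -4.24°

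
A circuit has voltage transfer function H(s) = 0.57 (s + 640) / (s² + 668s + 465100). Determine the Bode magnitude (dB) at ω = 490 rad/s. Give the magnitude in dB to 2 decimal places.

|j490 + 640| = √(490² + 640²) = 806
|(j490)² + 668(j490) + 465100| = |2.25e+05 + j3.2732e+05| = 3.972e+05
|H(j490)| = 0.57 × 806 / 3.972e+05 = 0.0011567
20 log₁₀(0.0011567) = -58.735 dB

-58.74 dB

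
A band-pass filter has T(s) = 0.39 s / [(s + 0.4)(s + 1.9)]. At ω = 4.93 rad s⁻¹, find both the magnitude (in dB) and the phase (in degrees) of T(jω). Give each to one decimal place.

|j4.93| = 4.93
|j4.93 + 0.4| = √(4.93² + 0.4²) = 4.946
|j4.93 + 1.9| = √(4.93² + 1.9²) = 5.283
|T(j4.93)| = 0.39 × 4.93 / (4.946 × 5.283) = 0.073574
20 log₁₀(0.073574) = -22.67 dB
∠(j4.93) = 90.00°
∠(j4.93 + 0.4) = arctan(4.93/0.4) = 85.36°
∠(j4.93 + 1.9) = arctan(4.93/1.9) = 68.92°
∠T(j4.93) = 90.00° − (85.36° + 68.92°) = -64.28°

|T| = -22.7 dB, ∠T = -64.3°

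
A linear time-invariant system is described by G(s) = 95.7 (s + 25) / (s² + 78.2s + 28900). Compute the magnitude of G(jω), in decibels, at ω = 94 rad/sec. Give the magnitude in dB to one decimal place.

|j94 + 25| = √(94² + 25²) = 97.27
|(j94)² + 78.2(j94) + 28900| = |20064 + j7350.8| = 2.137e+04
|G(j94)| = 95.7 × 97.27 / 2.137e+04 = 0.43563
20 log₁₀(0.43563) = -7.22 dB

-7.2 dB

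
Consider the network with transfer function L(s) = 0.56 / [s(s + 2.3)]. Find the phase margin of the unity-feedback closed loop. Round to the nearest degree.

Gain crossover: |L(jω)| = 1 at ω ≈ 0.242 rad s⁻¹.
∠L(j0.242) = −90° − arctan(0.242/2.3) ≈ -96.01°
PM = 180° + (-96.01°) = 83.99°

84°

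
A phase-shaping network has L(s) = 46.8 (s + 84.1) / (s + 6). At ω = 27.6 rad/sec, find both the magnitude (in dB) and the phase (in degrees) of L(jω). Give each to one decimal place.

|j27.6 + 84.1| = √(27.6² + 84.1²) = 88.51
|j27.6 + 6| = √(27.6² + 6²) = 28.24
|L(j27.6)| = 46.8 × 88.51 / 28.24 = 146.66
20 log₁₀(146.66) = 43.33 dB
∠(j27.6 + 84.1) = arctan(27.6/84.1) = 18.17°
∠(j27.6 + 6) = arctan(27.6/6) = 77.74°
∠L(j27.6) = 18.17° − 77.74° = -59.57°

|L| = 43.3 dB, ∠L = -59.6 deg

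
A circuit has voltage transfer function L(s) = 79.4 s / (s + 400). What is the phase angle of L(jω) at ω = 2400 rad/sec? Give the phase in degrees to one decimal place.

∠(j2400) = 90.00°
∠(j2400 + 400) = arctan(2400/400) = 80.54°
∠L(j2400) = 90.00° − 80.54° = 9.46°

9.5°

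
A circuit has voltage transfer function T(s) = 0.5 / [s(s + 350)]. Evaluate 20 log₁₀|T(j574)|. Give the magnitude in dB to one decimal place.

|j574 + 350| = √(574² + 350²) = 672.3
|j574| = 574
|T(j574)| = 0.5 / (672.3 × 574) = 1.2957e-06
20 log₁₀(1.2957e-06) = -117.75 dB

-117.7 dB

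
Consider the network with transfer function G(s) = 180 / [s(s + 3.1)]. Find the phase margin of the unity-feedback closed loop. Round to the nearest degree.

Gain crossover: |G(jω)| = 1 at ω ≈ 13.2 rad/sec.
∠G(j13.2) = −90° − arctan(13.2/3.1) ≈ -166.82°
PM = 180° + (-166.82°) = 13.18°

13°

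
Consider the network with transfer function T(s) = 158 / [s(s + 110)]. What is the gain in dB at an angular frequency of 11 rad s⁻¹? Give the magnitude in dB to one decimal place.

-17.7 dB

|j11 + 110| = √(11² + 110²) = 110.5
|j11| = 11
|T(j11)| = 158 / (110.5 × 11) = 0.12993
20 log₁₀(0.12993) = -17.73 dB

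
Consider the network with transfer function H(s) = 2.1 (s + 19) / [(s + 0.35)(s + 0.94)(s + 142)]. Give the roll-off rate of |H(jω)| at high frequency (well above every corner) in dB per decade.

With 1 zero and 3 poles, the high-frequency asymptotic slope is 20 × (1 − 3) = -40 dB/decade.

-40 dB/decade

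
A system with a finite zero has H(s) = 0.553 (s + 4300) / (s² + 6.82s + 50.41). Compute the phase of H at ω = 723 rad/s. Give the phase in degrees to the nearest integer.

-170°

∠(j723 + 4300) = arctan(723/4300) = 9.54°
∠[(j723)² + 6.82(j723) + 50.41] = ∠[-5.2268e+05 + j4930.9] = 179.46°
∠H(j723) = 9.54° − 179.46° = -169.92°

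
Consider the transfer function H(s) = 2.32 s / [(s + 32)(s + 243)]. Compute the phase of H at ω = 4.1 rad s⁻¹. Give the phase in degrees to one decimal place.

∠(j4.1) = 90.00°
∠(j4.1 + 32) = arctan(4.1/32) = 7.30°
∠(j4.1 + 243) = arctan(4.1/243) = 0.97°
∠H(j4.1) = 90.00° − (7.30° + 0.97°) = 81.73°

81.7 deg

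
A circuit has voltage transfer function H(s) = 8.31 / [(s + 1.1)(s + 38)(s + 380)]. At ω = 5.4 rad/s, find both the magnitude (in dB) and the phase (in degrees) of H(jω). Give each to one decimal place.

|H| = -79.7 dB, ∠H = -87.4 deg

|j5.4 + 1.1| = √(5.4² + 1.1²) = 5.511
|j5.4 + 38| = √(5.4² + 38²) = 38.38
|j5.4 + 380| = √(5.4² + 380²) = 380
|H(j5.4)| = 8.31 / (5.511 × 38.38 × 380) = 0.00010338
20 log₁₀(0.00010338) = -79.71 dB
∠(j5.4 + 1.1) = arctan(5.4/1.1) = 78.49°
∠(j5.4 + 38) = arctan(5.4/38) = 8.09°
∠(j5.4 + 380) = arctan(5.4/380) = 0.81°
∠H(j5.4) = − (78.49° + 8.09° + 0.81°) = -87.39°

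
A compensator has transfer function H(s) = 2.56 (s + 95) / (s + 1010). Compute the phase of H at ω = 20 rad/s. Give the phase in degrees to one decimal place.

10.8°

∠(j20 + 95) = arctan(20/95) = 11.89°
∠(j20 + 1010) = arctan(20/1010) = 1.13°
∠H(j20) = 11.89° − 1.13° = 10.75°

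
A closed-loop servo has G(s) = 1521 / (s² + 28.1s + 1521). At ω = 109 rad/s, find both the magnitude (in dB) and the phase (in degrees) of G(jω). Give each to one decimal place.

|(j109)² + 28.1(j109) + 1521| = |-10360 + j3062.9| = 1.08e+04
|G(j109)| = 1521 / 1.08e+04 = 0.14079
20 log₁₀(0.14079) = -17.03 dB
∠[(j109)² + 28.1(j109) + 1521] = ∠[-10360 + j3062.9] = 163.53°
∠G(j109) = −163.53° = -163.53°

|G| = -17.0 dB, ∠G = -163.5°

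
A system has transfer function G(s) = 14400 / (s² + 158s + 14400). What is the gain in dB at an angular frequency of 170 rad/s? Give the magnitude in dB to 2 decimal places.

-6.53 dB

|(j170)² + 158(j170) + 14400| = |-14500 + j26860| = 3.052e+04
|G(j170)| = 14400 / 3.052e+04 = 0.47176
20 log₁₀(0.47176) = -6.526 dB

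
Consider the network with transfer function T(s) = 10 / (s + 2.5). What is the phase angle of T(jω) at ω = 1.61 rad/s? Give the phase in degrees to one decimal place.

∠(j1.61 + 2.5) = arctan(1.61/2.5) = 32.78°
∠T(j1.61) = −32.78° = -32.78°

-32.8°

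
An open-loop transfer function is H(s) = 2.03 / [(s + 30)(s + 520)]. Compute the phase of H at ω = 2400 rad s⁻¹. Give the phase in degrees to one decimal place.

-167.1 deg

∠(j2400 + 30) = arctan(2400/30) = 89.28°
∠(j2400 + 520) = arctan(2400/520) = 77.77°
∠H(j2400) = − (89.28° + 77.77°) = -167.06°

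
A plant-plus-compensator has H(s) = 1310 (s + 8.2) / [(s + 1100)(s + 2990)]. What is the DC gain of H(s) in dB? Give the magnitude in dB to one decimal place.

H(0) = 1310 × 8.2 / (1100 × 2990) = 0.003266
20 log₁₀(0.003266) = -49.72 dB

-49.7 dB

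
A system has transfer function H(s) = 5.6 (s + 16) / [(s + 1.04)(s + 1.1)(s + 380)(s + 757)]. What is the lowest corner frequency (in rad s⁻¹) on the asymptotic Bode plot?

Break frequencies occur at each pole and zero magnitude: 1.04 rad s⁻¹, 1.1 rad s⁻¹, 16 rad s⁻¹, 380 rad s⁻¹, 757 rad s⁻¹.
The lowest is 1.04 rad s⁻¹.

1.04 rad s⁻¹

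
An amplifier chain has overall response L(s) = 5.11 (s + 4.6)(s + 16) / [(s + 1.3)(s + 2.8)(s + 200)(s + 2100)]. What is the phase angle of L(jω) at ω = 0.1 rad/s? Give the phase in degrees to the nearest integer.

∠(j0.1 + 4.6) = arctan(0.1/4.6) = 1.25°
∠(j0.1 + 16) = arctan(0.1/16) = 0.36°
∠(j0.1 + 1.3) = arctan(0.1/1.3) = 4.40°
∠(j0.1 + 2.8) = arctan(0.1/2.8) = 2.05°
∠(j0.1 + 200) = arctan(0.1/200) = 0.03°
∠(j0.1 + 2100) = arctan(0.1/2100) = 0.00°
∠L(j0.1) = 1.25° + 0.36° − (4.40° + 2.05° + 0.03° + 0.00°) = -4.87°

-5°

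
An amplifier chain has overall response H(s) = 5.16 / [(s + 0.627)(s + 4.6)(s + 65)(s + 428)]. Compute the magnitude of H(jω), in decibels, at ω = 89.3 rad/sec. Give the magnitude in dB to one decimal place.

-157.5 dB

|j89.3 + 0.627| = √(89.3² + 0.627²) = 89.3
|j89.3 + 4.6| = √(89.3² + 4.6²) = 89.42
|j89.3 + 65| = √(89.3² + 65²) = 110.5
|j89.3 + 428| = √(89.3² + 428²) = 437.2
|H(j89.3)| = 5.16 / (89.3 × 89.42 × 110.5 × 437.2) = 1.3381e-08
20 log₁₀(1.3381e-08) = -157.47 dB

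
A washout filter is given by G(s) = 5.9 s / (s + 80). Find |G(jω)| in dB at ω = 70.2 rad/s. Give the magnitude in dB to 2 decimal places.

11.80 dB

|j70.2| = 70.2
|j70.2 + 80| = √(70.2² + 80²) = 106.4
|G(j70.2)| = 5.9 × 70.2 / 106.4 = 3.8915
20 log₁₀(3.8915) = 11.802 dB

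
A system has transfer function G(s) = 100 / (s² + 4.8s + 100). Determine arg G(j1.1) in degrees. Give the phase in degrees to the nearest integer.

∠[(j1.1)² + 4.8(j1.1) + 100] = ∠[98.79 + j5.28] = 3.06°
∠G(j1.1) = −3.06° = -3.06°

-3°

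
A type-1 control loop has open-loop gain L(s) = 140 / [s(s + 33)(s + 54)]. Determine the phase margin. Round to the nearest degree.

90 deg

Gain crossover: |L(jω)| = 1 at ω ≈ 0.0786 rad/sec.
∠L(j0.0786) = −90° − arctan(0.0786/33) − arctan(0.0786/54) ≈ -90.22°
PM = 180° + (-90.22°) = 89.78°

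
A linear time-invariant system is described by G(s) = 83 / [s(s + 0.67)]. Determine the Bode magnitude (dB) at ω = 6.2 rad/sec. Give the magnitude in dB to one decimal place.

6.6 dB

|j6.2 + 0.67| = √(6.2² + 0.67²) = 6.236
|j6.2| = 6.2
|G(j6.2)| = 83 / (6.236 × 6.2) = 2.1467
20 log₁₀(2.1467) = 6.64 dB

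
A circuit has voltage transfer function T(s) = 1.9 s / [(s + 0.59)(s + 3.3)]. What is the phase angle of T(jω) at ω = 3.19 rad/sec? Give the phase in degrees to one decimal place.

-33.6°

∠(j3.19) = 90.00°
∠(j3.19 + 0.59) = arctan(3.19/0.59) = 79.52°
∠(j3.19 + 3.3) = arctan(3.19/3.3) = 44.03°
∠T(j3.19) = 90.00° − (79.52° + 44.03°) = -33.55°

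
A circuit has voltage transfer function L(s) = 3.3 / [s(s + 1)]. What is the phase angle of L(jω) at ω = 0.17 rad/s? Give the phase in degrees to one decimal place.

∠(j0.17 + 1) = arctan(0.17/1) = 9.65°
∠(j0.17) = 90.00°
∠L(j0.17) = − (9.65° + 90.00°) = -99.65°

-99.6 deg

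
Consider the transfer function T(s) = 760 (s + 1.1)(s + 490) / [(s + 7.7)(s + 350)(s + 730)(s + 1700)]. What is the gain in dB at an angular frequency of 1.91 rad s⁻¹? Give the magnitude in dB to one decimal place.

|j1.91 + 1.1| = √(1.91² + 1.1²) = 2.204
|j1.91 + 490| = √(1.91² + 490²) = 490
|j1.91 + 7.7| = √(1.91² + 7.7²) = 7.933
|j1.91 + 350| = √(1.91² + 350²) = 350
|j1.91 + 730| = √(1.91² + 730²) = 730
|j1.91 + 1700| = √(1.91² + 1700²) = 1700
|T(j1.91)| = 760 × 2.204 × 490 / (7.933 × 350 × 730 × 1700) = 0.0002382
20 log₁₀(0.0002382) = -72.46 dB

-72.5 dB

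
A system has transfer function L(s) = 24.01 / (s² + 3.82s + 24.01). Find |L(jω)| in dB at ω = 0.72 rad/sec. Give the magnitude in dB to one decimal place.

0.1 dB

|(j0.72)² + 3.82(j0.72) + 24.01| = |23.492 + j2.7504| = 23.65
|L(j0.72)| = 24.01 / 23.65 = 1.0151
20 log₁₀(1.0151) = 0.13 dB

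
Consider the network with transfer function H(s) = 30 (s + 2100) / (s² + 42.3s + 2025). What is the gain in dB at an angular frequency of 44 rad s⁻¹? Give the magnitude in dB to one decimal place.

30.6 dB

|j44 + 2100| = √(44² + 2100²) = 2100
|(j44)² + 42.3(j44) + 2025| = |89 + j1861.2| = 1863
|H(j44)| = 30 × 2100 / 1863 = 33.818
20 log₁₀(33.818) = 30.58 dB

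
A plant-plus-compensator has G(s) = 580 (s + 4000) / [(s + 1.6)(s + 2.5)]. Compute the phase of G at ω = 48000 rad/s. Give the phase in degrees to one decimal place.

-94.8 deg

∠(j48000 + 4000) = arctan(48000/4000) = 85.24°
∠(j48000 + 1.6) = arctan(48000/1.6) = 90.00°
∠(j48000 + 2.5) = arctan(48000/2.5) = 90.00°
∠G(j48000) = 85.24° − (90.00° + 90.00°) = -94.76°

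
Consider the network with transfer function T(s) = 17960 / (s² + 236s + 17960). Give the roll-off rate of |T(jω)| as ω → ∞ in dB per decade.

With 0 zeros and 2 poles, the high-frequency asymptotic slope is 20 × (0 − 2) = -40 dB/decade.

-40 dB/decade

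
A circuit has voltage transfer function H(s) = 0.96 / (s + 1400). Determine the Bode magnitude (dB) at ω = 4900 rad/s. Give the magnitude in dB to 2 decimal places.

|j4900 + 1400| = √(4900² + 1400²) = 5096
|H(j4900)| = 0.96 / 5096 = 0.00018838
20 log₁₀(0.00018838) = -74.499 dB

-74.50 dB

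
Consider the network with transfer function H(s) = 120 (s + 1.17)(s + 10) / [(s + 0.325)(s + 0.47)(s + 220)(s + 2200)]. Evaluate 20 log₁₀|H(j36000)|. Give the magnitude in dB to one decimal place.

|j36000 + 1.17| = √(36000² + 1.17²) = 3.6e+04
|j36000 + 10| = √(36000² + 10²) = 3.6e+04
|j36000 + 0.325| = √(36000² + 0.325²) = 3.6e+04
|j36000 + 0.47| = √(36000² + 0.47²) = 3.6e+04
|j36000 + 220| = √(36000² + 220²) = 3.6e+04
|j36000 + 2200| = √(36000² + 2200²) = 3.607e+04
|H(j36000)| = 120 × 3.6e+04 × 3.6e+04 / (3.6e+04 × 3.6e+04 × 3.6e+04 × 3.607e+04) = 9.2418e-08
20 log₁₀(9.2418e-08) = -140.68 dB

-140.7 dB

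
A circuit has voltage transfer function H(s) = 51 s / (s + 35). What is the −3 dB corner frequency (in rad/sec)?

For a single-pole high-pass, the −3 dB point is at the pole: ω = 35 rad/sec.

35 rad/sec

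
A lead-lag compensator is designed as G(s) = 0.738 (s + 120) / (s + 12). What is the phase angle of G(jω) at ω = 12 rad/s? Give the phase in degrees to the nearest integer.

∠(j12 + 120) = arctan(12/120) = 5.71°
∠(j12 + 12) = arctan(12/12) = 45.00°
∠G(j12) = 5.71° − 45.00° = -39.29°

-39°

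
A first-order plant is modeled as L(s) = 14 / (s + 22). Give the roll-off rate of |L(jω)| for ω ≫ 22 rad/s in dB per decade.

-20 dB/decade

With 0 zeros and 1 pole, the high-frequency asymptotic slope is 20 × (0 − 1) = -20 dB/decade.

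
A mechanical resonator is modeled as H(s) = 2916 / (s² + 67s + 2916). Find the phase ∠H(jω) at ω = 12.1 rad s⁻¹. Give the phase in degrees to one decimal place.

∠[(j12.1)² + 67(j12.1) + 2916] = ∠[2769.6 + j810.7] = 16.32°
∠H(j12.1) = −16.32° = -16.32°

-16.3 deg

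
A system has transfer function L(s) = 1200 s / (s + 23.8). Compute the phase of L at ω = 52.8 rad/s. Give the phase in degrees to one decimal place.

∠(j52.8) = 90.00°
∠(j52.8 + 23.8) = arctan(52.8/23.8) = 65.74°
∠L(j52.8) = 90.00° − 65.74° = 24.26°

24.3°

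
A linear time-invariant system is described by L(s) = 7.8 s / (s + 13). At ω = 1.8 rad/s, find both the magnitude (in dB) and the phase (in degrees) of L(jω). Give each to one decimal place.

|L| = 0.6 dB, ∠L = 82.1°

|j1.8| = 1.8
|j1.8 + 13| = √(1.8² + 13²) = 13.12
|L(j1.8)| = 7.8 × 1.8 / 13.12 = 1.0698
20 log₁₀(1.0698) = 0.59 dB
∠(j1.8) = 90.00°
∠(j1.8 + 13) = arctan(1.8/13) = 7.88°
∠L(j1.8) = 90.00° − 7.88° = 82.12°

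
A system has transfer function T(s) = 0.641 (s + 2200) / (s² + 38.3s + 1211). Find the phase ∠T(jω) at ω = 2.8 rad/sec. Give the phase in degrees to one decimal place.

∠(j2.8 + 2200) = arctan(2.8/2200) = 0.07°
∠[(j2.8)² + 38.3(j2.8) + 1211] = ∠[1203.2 + j107.24] = 5.09°
∠T(j2.8) = 0.07° − 5.09° = -5.02°

-5.0°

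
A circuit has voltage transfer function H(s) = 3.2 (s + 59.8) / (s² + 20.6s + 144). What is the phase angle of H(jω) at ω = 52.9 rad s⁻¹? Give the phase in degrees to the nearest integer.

∠(j52.9 + 59.8) = arctan(52.9/59.8) = 41.50°
∠[(j52.9)² + 20.6(j52.9) + 144] = ∠[-2654.4 + j1089.7] = 157.68°
∠H(j52.9) = 41.50° − 157.68° = -116.18°

-116°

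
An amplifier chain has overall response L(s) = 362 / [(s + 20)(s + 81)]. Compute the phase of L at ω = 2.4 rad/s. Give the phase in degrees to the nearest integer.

∠(j2.4 + 20) = arctan(2.4/20) = 6.84°
∠(j2.4 + 81) = arctan(2.4/81) = 1.70°
∠L(j2.4) = − (6.84° + 1.70°) = -8.54°

-9°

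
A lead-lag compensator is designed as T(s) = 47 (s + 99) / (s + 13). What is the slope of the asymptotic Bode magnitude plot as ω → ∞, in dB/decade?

With 1 zero and 1 pole, the high-frequency asymptotic slope is 20 × (1 − 1) = 0 dB/decade.

0 dB/decade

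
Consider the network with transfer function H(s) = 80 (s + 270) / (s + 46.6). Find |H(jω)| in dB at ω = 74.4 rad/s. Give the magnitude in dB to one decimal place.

48.1 dB

|j74.4 + 270| = √(74.4² + 270²) = 280.1
|j74.4 + 46.6| = √(74.4² + 46.6²) = 87.79
|H(j74.4)| = 80 × 280.1 / 87.79 = 255.21
20 log₁₀(255.21) = 48.14 dB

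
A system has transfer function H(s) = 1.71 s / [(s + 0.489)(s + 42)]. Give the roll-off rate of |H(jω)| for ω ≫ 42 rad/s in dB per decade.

-20 dB/decade

With 1 zero and 2 poles, the high-frequency asymptotic slope is 20 × (1 − 2) = -20 dB/decade.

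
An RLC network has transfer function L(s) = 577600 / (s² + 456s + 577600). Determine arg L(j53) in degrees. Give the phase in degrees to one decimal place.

-2.4°

∠[(j53)² + 456(j53) + 577600] = ∠[5.7479e+05 + j24168] = 2.41°
∠L(j53) = −2.41° = -2.41°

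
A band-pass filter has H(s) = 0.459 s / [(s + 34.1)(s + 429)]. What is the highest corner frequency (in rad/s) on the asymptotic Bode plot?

Break frequencies occur at each pole and zero magnitude: 34.1 rad/s, 429 rad/s.
The highest is 429 rad/s.

429 rad/s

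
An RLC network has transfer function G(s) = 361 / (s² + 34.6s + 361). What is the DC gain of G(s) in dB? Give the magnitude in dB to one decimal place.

0.0 dB

G(0) = 361 / 361 = 1
20 log₁₀(1) = 0.00 dB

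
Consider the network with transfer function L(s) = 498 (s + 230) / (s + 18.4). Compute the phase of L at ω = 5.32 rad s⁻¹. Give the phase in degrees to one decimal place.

-14.8 deg

∠(j5.32 + 230) = arctan(5.32/230) = 1.33°
∠(j5.32 + 18.4) = arctan(5.32/18.4) = 16.13°
∠L(j5.32) = 1.33° − 16.13° = -14.80°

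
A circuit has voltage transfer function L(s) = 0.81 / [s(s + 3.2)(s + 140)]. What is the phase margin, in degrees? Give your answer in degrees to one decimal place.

90.0°

Gain crossover: |L(jω)| = 1 at ω ≈ 0.00181 rad/s.
∠L(j0.00181) = −90° − arctan(0.00181/3.2) − arctan(0.00181/140) ≈ -90.03°
PM = 180° + (-90.03°) = 89.97°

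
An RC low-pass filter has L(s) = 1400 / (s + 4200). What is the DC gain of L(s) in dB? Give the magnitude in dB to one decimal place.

-9.5 dB

L(0) = 1400 / 4200 = 0.33333
20 log₁₀(0.33333) = -9.54 dB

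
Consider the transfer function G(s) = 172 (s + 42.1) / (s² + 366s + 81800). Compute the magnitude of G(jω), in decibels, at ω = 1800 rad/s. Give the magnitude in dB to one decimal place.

-20.4 dB

|j1800 + 42.1| = √(1800² + 42.1²) = 1800
|(j1800)² + 366(j1800) + 81800| = |-3.1582e+06 + j6.588e+05| = 3.226e+06
|G(j1800)| = 172 × 1800 / 3.226e+06 = 0.095991
20 log₁₀(0.095991) = -20.36 dB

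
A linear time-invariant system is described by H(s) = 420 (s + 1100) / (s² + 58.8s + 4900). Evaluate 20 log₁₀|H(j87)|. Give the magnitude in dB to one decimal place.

38.1 dB

|j87 + 1100| = √(87² + 1100²) = 1103
|(j87)² + 58.8(j87) + 4900| = |-2669 + j5115.6| = 5770
|H(j87)| = 420 × 1103 / 5770 = 80.319
20 log₁₀(80.319) = 38.10 dB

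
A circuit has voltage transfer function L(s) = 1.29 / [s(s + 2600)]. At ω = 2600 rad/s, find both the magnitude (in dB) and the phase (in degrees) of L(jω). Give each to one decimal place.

|j2600 + 2600| = √(2600² + 2600²) = 3677
|j2600| = 2600
|L(j2600)| = 1.29 / (3677 × 2600) = 1.3494e-07
20 log₁₀(1.3494e-07) = -137.40 dB
∠(j2600 + 2600) = arctan(2600/2600) = 45.00°
∠(j2600) = 90.00°
∠L(j2600) = − (45.00° + 90.00°) = -135.00°

|L| = -137.4 dB, ∠L = -135.0°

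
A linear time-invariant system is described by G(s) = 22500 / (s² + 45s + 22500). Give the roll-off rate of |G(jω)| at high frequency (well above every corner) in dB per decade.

-40 dB/decade

With 0 zeros and 2 poles, the high-frequency asymptotic slope is 20 × (0 − 2) = -40 dB/decade.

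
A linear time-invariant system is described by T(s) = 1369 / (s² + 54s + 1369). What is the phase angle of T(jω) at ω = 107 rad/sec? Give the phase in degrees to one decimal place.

-150.2°

∠[(j107)² + 54(j107) + 1369] = ∠[-10080 + j5778] = 150.18°
∠T(j107) = −150.18° = -150.18°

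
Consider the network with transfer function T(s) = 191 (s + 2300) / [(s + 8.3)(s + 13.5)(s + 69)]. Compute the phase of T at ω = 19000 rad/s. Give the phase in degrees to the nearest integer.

-187°

∠(j19000 + 2300) = arctan(19000/2300) = 83.10°
∠(j19000 + 8.3) = arctan(19000/8.3) = 89.97°
∠(j19000 + 13.5) = arctan(19000/13.5) = 89.96°
∠(j19000 + 69) = arctan(19000/69) = 89.79°
∠T(j19000) = 83.10° − (89.97° + 89.96° + 89.79°) = -186.63°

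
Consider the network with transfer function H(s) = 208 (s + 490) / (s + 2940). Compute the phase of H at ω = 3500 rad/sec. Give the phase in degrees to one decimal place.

∠(j3500 + 490) = arctan(3500/490) = 82.03°
∠(j3500 + 2940) = arctan(3500/2940) = 49.97°
∠H(j3500) = 82.03° − 49.97° = 32.06°

32.1°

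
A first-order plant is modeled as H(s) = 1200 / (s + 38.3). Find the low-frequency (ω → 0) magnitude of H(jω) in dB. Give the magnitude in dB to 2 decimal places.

29.92 dB

H(0) = 1200 / 38.3 = 31.332
20 log₁₀(31.332) = 29.920 dB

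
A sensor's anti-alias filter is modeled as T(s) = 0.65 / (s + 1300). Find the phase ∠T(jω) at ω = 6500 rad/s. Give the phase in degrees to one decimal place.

-78.7°

∠(j6500 + 1300) = arctan(6500/1300) = 78.69°
∠T(j6500) = −78.69° = -78.69°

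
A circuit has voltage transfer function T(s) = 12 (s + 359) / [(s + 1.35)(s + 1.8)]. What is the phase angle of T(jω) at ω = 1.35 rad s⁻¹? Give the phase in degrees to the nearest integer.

∠(j1.35 + 359) = arctan(1.35/359) = 0.22°
∠(j1.35 + 1.35) = arctan(1.35/1.35) = 45.00°
∠(j1.35 + 1.8) = arctan(1.35/1.8) = 36.87°
∠T(j1.35) = 0.22° − (45.00° + 36.87°) = -81.65°

-82°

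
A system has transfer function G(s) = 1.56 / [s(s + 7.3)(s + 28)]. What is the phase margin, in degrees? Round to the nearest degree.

Gain crossover: |G(jω)| = 1 at ω ≈ 0.00763 rad s⁻¹.
∠G(j0.00763) = −90° − arctan(0.00763/7.3) − arctan(0.00763/28) ≈ -90.08°
PM = 180° + (-90.08°) = 89.92°

90 deg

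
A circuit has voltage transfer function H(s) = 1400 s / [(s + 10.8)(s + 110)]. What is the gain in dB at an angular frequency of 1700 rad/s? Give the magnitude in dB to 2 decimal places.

-1.70 dB

|j1700| = 1700
|j1700 + 10.8| = √(1700² + 10.8²) = 1700
|j1700 + 110| = √(1700² + 110²) = 1704
|H(j1700)| = 1400 × 1700 / (1700 × 1704) = 0.82179
20 log₁₀(0.82179) = -1.705 dB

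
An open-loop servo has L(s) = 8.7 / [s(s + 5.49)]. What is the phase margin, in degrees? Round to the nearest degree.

Gain crossover: |L(jω)| = 1 at ω ≈ 1.53 rad s⁻¹.
∠L(j1.53) = −90° − arctan(1.53/5.49) ≈ -105.54°
PM = 180° + (-105.54°) = 74.46°

74 deg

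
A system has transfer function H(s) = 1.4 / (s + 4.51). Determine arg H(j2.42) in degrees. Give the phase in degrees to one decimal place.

∠(j2.42 + 4.51) = arctan(2.42/4.51) = 28.22°
∠H(j2.42) = −28.22° = -28.22°

-28.2°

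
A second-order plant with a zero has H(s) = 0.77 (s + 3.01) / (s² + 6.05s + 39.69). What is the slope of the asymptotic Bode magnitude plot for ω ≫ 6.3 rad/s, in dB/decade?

-20 dB/decade

With 1 zero and 2 poles, the high-frequency asymptotic slope is 20 × (1 − 2) = -20 dB/decade.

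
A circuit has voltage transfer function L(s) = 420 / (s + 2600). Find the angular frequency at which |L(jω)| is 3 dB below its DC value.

For a single-pole low-pass, the −3 dB point is at the pole: ω = 2600 rad/s.

2600 rad/s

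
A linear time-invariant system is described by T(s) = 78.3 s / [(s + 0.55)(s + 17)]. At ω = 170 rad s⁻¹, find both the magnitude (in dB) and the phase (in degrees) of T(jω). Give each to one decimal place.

|T| = -6.8 dB, ∠T = -84.1°

|j170| = 170
|j170 + 0.55| = √(170² + 0.55²) = 170
|j170 + 17| = √(170² + 17²) = 170.8
|T(j170)| = 78.3 × 170 / (170 × 170.8) = 0.4583
20 log₁₀(0.4583) = -6.78 dB
∠(j170) = 90.00°
∠(j170 + 0.55) = arctan(170/0.55) = 89.81°
∠(j170 + 17) = arctan(170/17) = 84.29°
∠T(j170) = 90.00° − (89.81° + 84.29°) = -84.10°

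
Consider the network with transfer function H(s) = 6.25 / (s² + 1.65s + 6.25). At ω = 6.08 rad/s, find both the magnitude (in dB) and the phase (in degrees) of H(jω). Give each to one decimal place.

|H| = -14.3 dB, ∠H = -161.9 deg

|(j6.08)² + 1.65(j6.08) + 6.25| = |-30.716 + j10.032| = 32.31
|H(j6.08)| = 6.25 / 32.31 = 0.19342
20 log₁₀(0.19342) = -14.27 dB
∠[(j6.08)² + 1.65(j6.08) + 6.25] = ∠[-30.716 + j10.032] = 161.91°
∠H(j6.08) = −161.91° = -161.91°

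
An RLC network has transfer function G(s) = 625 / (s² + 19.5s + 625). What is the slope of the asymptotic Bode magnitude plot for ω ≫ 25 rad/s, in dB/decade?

With 0 zeros and 2 poles, the high-frequency asymptotic slope is 20 × (0 − 2) = -40 dB/decade.

-40 dB/decade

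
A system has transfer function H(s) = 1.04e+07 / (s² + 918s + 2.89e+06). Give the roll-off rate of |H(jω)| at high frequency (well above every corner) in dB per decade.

-40 dB/decade

With 0 zeros and 2 poles, the high-frequency asymptotic slope is 20 × (0 − 2) = -40 dB/decade.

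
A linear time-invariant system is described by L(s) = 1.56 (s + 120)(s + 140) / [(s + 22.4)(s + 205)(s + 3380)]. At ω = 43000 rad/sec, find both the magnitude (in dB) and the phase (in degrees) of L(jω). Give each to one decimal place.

|j43000 + 120| = √(43000² + 120²) = 4.3e+04
|j43000 + 140| = √(43000² + 140²) = 4.3e+04
|j43000 + 22.4| = √(43000² + 22.4²) = 4.3e+04
|j43000 + 205| = √(43000² + 205²) = 4.3e+04
|j43000 + 3380| = √(43000² + 3380²) = 4.313e+04
|L(j43000)| = 1.56 × 4.3e+04 × 4.3e+04 / (4.3e+04 × 4.3e+04 × 4.313e+04) = 3.6167e-05
20 log₁₀(3.6167e-05) = -88.83 dB
∠(j43000 + 120) = arctan(43000/120) = 89.84°
∠(j43000 + 140) = arctan(43000/140) = 89.81°
∠(j43000 + 22.4) = arctan(43000/22.4) = 89.97°
∠(j43000 + 205) = arctan(43000/205) = 89.73°
∠(j43000 + 3380) = arctan(43000/3380) = 85.51°
∠L(j43000) = 89.84° + 89.81° − (89.97° + 89.73° + 85.51°) = -85.55°

|L| = -88.8 dB, ∠L = -85.5°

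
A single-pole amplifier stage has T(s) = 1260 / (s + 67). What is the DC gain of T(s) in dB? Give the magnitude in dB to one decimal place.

25.5 dB

T(0) = 1260 / 67 = 18.806
20 log₁₀(18.806) = 25.49 dB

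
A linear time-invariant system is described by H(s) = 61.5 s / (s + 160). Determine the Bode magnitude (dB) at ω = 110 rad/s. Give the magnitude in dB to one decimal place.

30.8 dB

|j110| = 110
|j110 + 160| = √(110² + 160²) = 194.2
|H(j110)| = 61.5 × 110 / 194.2 = 34.842
20 log₁₀(34.842) = 30.84 dB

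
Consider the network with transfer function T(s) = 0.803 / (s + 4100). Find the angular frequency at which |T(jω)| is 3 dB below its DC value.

For a single-pole low-pass, the −3 dB point is at the pole: ω = 4100 rad/s.

4100 rad/s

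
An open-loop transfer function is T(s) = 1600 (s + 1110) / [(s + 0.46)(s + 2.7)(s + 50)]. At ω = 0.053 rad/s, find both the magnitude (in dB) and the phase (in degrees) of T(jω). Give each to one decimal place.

|j0.053 + 1110| = √(0.053² + 1110²) = 1110
|j0.053 + 0.46| = √(0.053² + 0.46²) = 0.463
|j0.053 + 2.7| = √(0.053² + 2.7²) = 2.701
|j0.053 + 50| = √(0.053² + 50²) = 50
|T(j0.053)| = 1600 × 1110 / (0.463 × 2.701 × 50) = 28406
20 log₁₀(28406) = 89.07 dB
∠(j0.053 + 1110) = arctan(0.053/1110) = 0.00°
∠(j0.053 + 0.46) = arctan(0.053/0.46) = 6.57°
∠(j0.053 + 2.7) = arctan(0.053/2.7) = 1.12°
∠(j0.053 + 50) = arctan(0.053/50) = 0.06°
∠T(j0.053) = 0.00° − (6.57° + 1.12° + 0.06°) = -7.76°

|T| = 89.1 dB, ∠T = -7.8°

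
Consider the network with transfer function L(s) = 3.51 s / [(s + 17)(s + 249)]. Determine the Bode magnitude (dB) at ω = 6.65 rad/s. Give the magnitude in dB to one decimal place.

|j6.65| = 6.65
|j6.65 + 17| = √(6.65² + 17²) = 18.25
|j6.65 + 249| = √(6.65² + 249²) = 249.1
|L(j6.65)| = 3.51 × 6.65 / (18.25 × 249.1) = 0.0051334
20 log₁₀(0.0051334) = -45.79 dB

-45.8 dB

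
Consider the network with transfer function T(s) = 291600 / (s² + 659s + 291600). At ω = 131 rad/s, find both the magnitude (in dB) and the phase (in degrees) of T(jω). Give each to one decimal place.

|T| = 0.1 dB, ∠T = -17.5 deg

|(j131)² + 659(j131) + 291600| = |2.7444e+05 + j86329| = 2.877e+05
|T(j131)| = 291600 / 2.877e+05 = 1.0136
20 log₁₀(1.0136) = 0.12 dB
∠[(j131)² + 659(j131) + 291600] = ∠[2.7444e+05 + j86329] = 17.46°
∠T(j131) = −17.46° = -17.46°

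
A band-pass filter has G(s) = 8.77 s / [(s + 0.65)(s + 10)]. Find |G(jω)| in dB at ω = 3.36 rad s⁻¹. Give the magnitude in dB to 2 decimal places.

-1.76 dB

|j3.36| = 3.36
|j3.36 + 0.65| = √(3.36² + 0.65²) = 3.422
|j3.36 + 10| = √(3.36² + 10²) = 10.55
|G(j3.36)| = 8.77 × 3.36 / (3.422 × 10.55) = 0.8162
20 log₁₀(0.8162) = -1.764 dB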